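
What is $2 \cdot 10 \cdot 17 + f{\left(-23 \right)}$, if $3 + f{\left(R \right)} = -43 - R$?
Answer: $317$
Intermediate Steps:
$f{\left(R \right)} = -46 - R$ ($f{\left(R \right)} = -3 - \left(43 + R\right) = -46 - R$)
$2 \cdot 10 \cdot 17 + f{\left(-23 \right)} = 2 \cdot 10 \cdot 17 - 23 = 20 \cdot 17 + \left(-46 + 23\right) = 340 - 23 = 317$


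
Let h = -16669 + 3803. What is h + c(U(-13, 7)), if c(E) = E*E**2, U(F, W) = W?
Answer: -12523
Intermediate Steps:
c(E) = E**3
h = -12866
h + c(U(-13, 7)) = -12866 + 7**3 = -12866 + 343 = -12523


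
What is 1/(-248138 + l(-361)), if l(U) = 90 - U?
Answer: -1/247687 ≈ -4.0374e-6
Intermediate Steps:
1/(-248138 + l(-361)) = 1/(-248138 + (90 - 1*(-361))) = 1/(-248138 + (90 + 361)) = 1/(-248138 + 451) = 1/(-247687) = -1/247687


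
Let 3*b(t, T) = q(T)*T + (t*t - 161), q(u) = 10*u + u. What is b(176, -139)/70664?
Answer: 121673/105996 ≈ 1.1479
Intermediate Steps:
q(u) = 11*u
b(t, T) = -161/3 + t²/3 + 11*T²/3 (b(t, T) = ((11*T)*T + (t*t - 161))/3 = (11*T² + (t² - 161))/3 = (11*T² + (-161 + t²))/3 = (-161 + t² + 11*T²)/3 = -161/3 + t²/3 + 11*T²/3)
b(176, -139)/70664 = (-161/3 + (⅓)*176² + (11/3)*(-139)²)/70664 = (-161/3 + (⅓)*30976 + (11/3)*19321)*(1/70664) = (-161/3 + 30976/3 + 212531/3)*(1/70664) = (243346/3)*(1/70664) = 121673/105996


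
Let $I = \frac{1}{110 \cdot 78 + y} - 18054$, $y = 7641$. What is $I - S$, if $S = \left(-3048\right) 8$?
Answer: $\frac{102678931}{16221} \approx 6330.0$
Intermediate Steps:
$I = - \frac{292853933}{16221}$ ($I = \frac{1}{110 \cdot 78 + 7641} - 18054 = \frac{1}{8580 + 7641} - 18054 = \frac{1}{16221} - 18054 = - \frac{292853933}{16221} \approx -18054.0$)
$S = -24384$
$I - S = - \frac{292853933}{16221} - -24384 = - \frac{292853933}{16221} + 24384 = \frac{102678931}{16221}$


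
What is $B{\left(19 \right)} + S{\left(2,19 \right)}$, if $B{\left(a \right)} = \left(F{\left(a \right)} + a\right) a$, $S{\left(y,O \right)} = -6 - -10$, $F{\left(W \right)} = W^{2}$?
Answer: $7224$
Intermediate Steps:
$S{\left(y,O \right)} = 4$ ($S{\left(y,O \right)} = -6 + 10 = 4$)
$B{\left(a \right)} = a \left(a + a^{2}\right)$ ($B{\left(a \right)} = \left(a^{2} + a\right) a = \left(a + a^{2}\right) a = a \left(a + a^{2}\right)$)
$B{\left(19 \right)} + S{\left(2,19 \right)} = 19^{2} \left(1 + 19\right) + 4 = 361 \cdot 20 + 4 = 7220 + 4 = 7224$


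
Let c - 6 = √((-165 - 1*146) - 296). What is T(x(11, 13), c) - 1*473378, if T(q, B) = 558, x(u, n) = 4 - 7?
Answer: -472820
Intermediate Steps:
x(u, n) = -3
c = 6 + I*√607 (c = 6 + √((-165 - 1*146) - 296) = 6 + √((-165 - 146) - 296) = 6 + √(-311 - 296) = 6 + √(-607) = 6 + I*√607 ≈ 6.0 + 24.637*I)
T(x(11, 13), c) - 1*473378 = 558 - 1*473378 = 558 - 473378 = -472820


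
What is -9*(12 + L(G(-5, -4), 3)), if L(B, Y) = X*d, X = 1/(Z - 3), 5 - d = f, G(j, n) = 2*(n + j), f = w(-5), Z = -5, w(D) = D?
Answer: -387/4 ≈ -96.750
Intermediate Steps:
f = -5
G(j, n) = 2*j + 2*n (G(j, n) = 2*(j + n) = 2*j + 2*n)
d = 10 (d = 5 - 1*(-5) = 5 + 5 = 10)
X = -1/8 (X = 1/(-5 - 3) = 1/(-8) = -1/8 ≈ -0.12500)
L(B, Y) = -5/4 (L(B, Y) = -1/8*10 = -5/4)
-9*(12 + L(G(-5, -4), 3)) = -9*(12 - 5/4) = -9*43/4 = -387/4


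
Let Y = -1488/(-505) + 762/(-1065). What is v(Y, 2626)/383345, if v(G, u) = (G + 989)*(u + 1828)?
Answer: 158297783406/13744834975 ≈ 11.517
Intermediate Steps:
Y = 79994/35855 (Y = -1488*(-1/505) + 762*(-1/1065) = 1488/505 - 254/355 = 79994/35855 ≈ 2.2310)
v(G, u) = (989 + G)*(1828 + u)
v(Y, 2626)/383345 = (1807892 + 989*2626 + 1828*(79994/35855) + (79994/35855)*2626)/383345 = (1807892 + 2597114 + 146229032/35855 + 2079844/355)*(1/383345) = (158297783406/35855)*(1/383345) = 158297783406/13744834975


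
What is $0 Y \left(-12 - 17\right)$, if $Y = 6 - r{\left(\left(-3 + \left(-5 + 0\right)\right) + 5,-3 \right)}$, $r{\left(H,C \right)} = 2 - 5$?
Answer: $0$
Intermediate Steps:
$r{\left(H,C \right)} = -3$
$Y = 9$ ($Y = 6 - -3 = 6 + 3 = 9$)
$0 Y \left(-12 - 17\right) = 0 \cdot 9 \left(-12 - 17\right) = 0 \left(-12 - 17\right) = 0 \left(-29\right) = 0$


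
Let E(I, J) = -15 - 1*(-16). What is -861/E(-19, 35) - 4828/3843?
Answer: -3313651/3843 ≈ -862.26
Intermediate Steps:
E(I, J) = 1 (E(I, J) = -15 + 16 = 1)
-861/E(-19, 35) - 4828/3843 = -861/1 - 4828/3843 = -861*1 - 4828*1/3843 = -861 - 4828/3843 = -3313651/3843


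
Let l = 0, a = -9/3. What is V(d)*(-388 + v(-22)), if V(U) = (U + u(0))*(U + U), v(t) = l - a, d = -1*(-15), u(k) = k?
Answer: -173250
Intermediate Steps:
a = -3 (a = -9*1/3 = -3)
d = 15
v(t) = 3 (v(t) = 0 - 1*(-3) = 0 + 3 = 3)
V(U) = 2*U**2 (V(U) = (U + 0)*(U + U) = U*(2*U) = 2*U**2)
V(d)*(-388 + v(-22)) = (2*15**2)*(-388 + 3) = (2*225)*(-385) = 450*(-385) = -173250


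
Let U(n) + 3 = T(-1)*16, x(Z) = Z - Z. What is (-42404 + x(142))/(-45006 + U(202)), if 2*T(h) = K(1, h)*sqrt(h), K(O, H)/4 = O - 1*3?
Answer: 1908561636/2025814177 - 2713856*I/2025814177 ≈ 0.94212 - 0.0013396*I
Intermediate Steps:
K(O, H) = -12 + 4*O (K(O, H) = 4*(O - 1*3) = 4*(O - 3) = 4*(-3 + O) = -12 + 4*O)
T(h) = -4*sqrt(h) (T(h) = ((-12 + 4*1)*sqrt(h))/2 = ((-12 + 4)*sqrt(h))/2 = (-8*sqrt(h))/2 = -4*sqrt(h))
x(Z) = 0
U(n) = -3 - 64*I (U(n) = -3 - 4*I*16 = -3 - 64*I)
(-42404 + x(142))/(-45006 + U(202)) = (-42404 + 0)/(-45006 + (-3 - 64*I)) = -42404*(-45009 + 64*I)/2025814177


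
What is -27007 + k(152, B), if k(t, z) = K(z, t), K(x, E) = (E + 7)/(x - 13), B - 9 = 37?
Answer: -297024/11 ≈ -27002.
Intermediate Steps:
B = 46 (B = 9 + 37 = 46)
K(x, E) = (7 + E)/(-13 + x)
k(t, z) = (7 + t)/(-13 + z)
-27007 + k(152, B) = -27007 + (7 + 152)/(-13 + 46) = -27007 + 159/33 = -27007 + (1/33)*159 = -27007 + 53/11 = -297024/11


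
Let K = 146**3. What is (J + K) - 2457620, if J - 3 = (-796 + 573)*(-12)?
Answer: 657195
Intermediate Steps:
K = 3112136
J = 2679 (J = 3 + (-796 + 573)*(-12) = 3 - 223*(-12) = 3 + 2676 = 2679)
(J + K) - 2457620 = (2679 + 3112136) - 2457620 = 3114815 - 2457620 = 657195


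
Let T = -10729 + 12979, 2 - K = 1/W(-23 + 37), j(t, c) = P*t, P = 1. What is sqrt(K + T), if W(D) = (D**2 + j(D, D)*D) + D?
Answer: sqrt(371210266)/406 ≈ 47.455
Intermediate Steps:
j(t, c) = t (j(t, c) = 1*t = t)
W(D) = D + 2*D**2 (W(D) = (D**2 + D*D) + D = (D**2 + D**2) + D = 2*D**2 + D = D + 2*D**2)
K = 811/406 (K = 2 - 1/((-23 + 37)*(1 + 2*(-23 + 37))) = 2 - 1/(14*(1 + 2*14)) = 2 - 1/(14*(1 + 28)) = 2 - 1/(14*29) = 2 - 1/406 = 811/406 ≈ 1.9975)
T = 2250
sqrt(K + T) = sqrt(811/406 + 2250) = sqrt(914311/406) = sqrt(371210266)/406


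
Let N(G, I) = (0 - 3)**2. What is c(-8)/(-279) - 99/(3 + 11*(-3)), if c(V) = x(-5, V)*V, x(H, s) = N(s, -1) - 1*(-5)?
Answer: 10327/2790 ≈ 3.7014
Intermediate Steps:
N(G, I) = 9 (N(G, I) = (-3)**2 = 9)
x(H, s) = 14 (x(H, s) = 9 - 1*(-5) = 9 + 5 = 14)
c(V) = 14*V
c(-8)/(-279) - 99/(3 + 11*(-3)) = (14*(-8))/(-279) - 99/(3 + 11*(-3)) = -112*(-1/279) - 99/(3 - 33) = 112/279 - 99/(-30) = 112/279 - 99*(-1/30) = 112/279 + 33/10 = 10327/2790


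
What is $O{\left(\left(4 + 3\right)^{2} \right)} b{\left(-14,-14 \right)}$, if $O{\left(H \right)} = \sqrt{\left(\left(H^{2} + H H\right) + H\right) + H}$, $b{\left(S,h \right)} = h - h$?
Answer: $0$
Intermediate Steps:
$b{\left(S,h \right)} = 0$
$O{\left(H \right)} = \sqrt{2 H + 2 H^{2}}$ ($O{\left(H \right)} = \sqrt{\left(\left(H^{2} + H^{2}\right) + H\right) + H} = \sqrt{\left(2 H^{2} + H\right) + H} = \sqrt{\left(H + 2 H^{2}\right) + H} = \sqrt{2 H + 2 H^{2}}$)
$O{\left(\left(4 + 3\right)^{2} \right)} b{\left(-14,-14 \right)} = \sqrt{2} \sqrt{\left(4 + 3\right)^{2} \left(1 + \left(4 + 3\right)^{2}\right)} 0 = \sqrt{2} \sqrt{7^{2} \left(1 + 7^{2}\right)} 0 = \sqrt{2} \sqrt{49 \left(1 + 49\right)} 0 = \sqrt{2} \sqrt{49 \cdot 50} \cdot 0 = \sqrt{2} \sqrt{2450} \cdot 0 = \sqrt{2} \cdot 35 \sqrt{2} \cdot 0 = 70 \cdot 0 = 0$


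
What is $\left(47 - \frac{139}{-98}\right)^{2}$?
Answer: $\frac{22515025}{9604} \approx 2344.3$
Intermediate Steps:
$\left(47 - \frac{139}{-98}\right)^{2} = \left(47 - - \frac{139}{98}\right)^{2} = \left(47 + \frac{139}{98}\right)^{2} = \left(\frac{4745}{98}\right)^{2} = \frac{22515025}{9604}$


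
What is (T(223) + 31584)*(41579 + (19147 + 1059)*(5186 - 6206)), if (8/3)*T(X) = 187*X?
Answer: -7770280576275/8 ≈ -9.7129e+11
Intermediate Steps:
T(X) = 561*X/8 (T(X) = 3*(187*X)/8 = 561*X/8)
(T(223) + 31584)*(41579 + (19147 + 1059)*(5186 - 6206)) = ((561/8)*223 + 31584)*(41579 + (19147 + 1059)*(5186 - 6206)) = (125103/8 + 31584)*(41579 + 20206*(-1020)) = 377775*(41579 - 20610120)/8 = (377775/8)*(-20568541) = -7770280576275/8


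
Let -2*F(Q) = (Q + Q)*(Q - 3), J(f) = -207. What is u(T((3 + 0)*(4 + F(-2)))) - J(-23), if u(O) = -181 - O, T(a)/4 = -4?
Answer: 42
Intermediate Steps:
F(Q) = -Q*(-3 + Q) (F(Q) = -(Q + Q)*(Q - 3)/2 = -2*Q*(-3 + Q)/2 = -Q*(-3 + Q))
T(a) = -16 (T(a) = 4*(-4) = -16)
u(T((3 + 0)*(4 + F(-2)))) - J(-23) = (-181 - 1*(-16)) - 1*(-207) = (-181 + 16) + 207 = -165 + 207 = 42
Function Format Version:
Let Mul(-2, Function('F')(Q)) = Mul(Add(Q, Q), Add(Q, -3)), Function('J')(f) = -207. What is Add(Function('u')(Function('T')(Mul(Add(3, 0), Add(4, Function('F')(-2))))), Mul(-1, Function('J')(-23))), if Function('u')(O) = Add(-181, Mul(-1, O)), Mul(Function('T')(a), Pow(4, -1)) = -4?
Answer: 42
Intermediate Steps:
Function('F')(Q) = Mul(-1, Q, Add(-3, Q)) (Function('F')(Q) = Mul(Rational(-1, 2), Mul(Add(Q, Q), Add(Q, -3))) = Mul(Rational(-1, 2), Mul(Mul(2, Q), Add(-3, Q))) = Mul(Rational(-1, 2), Mul(2, Q, Add(-3, Q))) = Mul(-1, Q, Add(-3, Q)))
Function('T')(a) = -16 (Function('T')(a) = Mul(4, -4) = -16)
Add(Function('u')(Function('T')(Mul(Add(3, 0), Add(4, Function('F')(-2))))), Mul(-1, Function('J')(-23))) = Add(Add(-181, Mul(-1, -16)), Mul(-1, -207)) = Add(Add(-181, 16), 207) = Add(-165, 207) = 42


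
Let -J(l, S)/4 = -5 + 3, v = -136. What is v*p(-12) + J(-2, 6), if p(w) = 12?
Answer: -1624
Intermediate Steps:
J(l, S) = 8 (J(l, S) = -4*(-5 + 3) = -4*(-2) = 8)
v*p(-12) + J(-2, 6) = -136*12 + 8 = -1632 + 8 = -1624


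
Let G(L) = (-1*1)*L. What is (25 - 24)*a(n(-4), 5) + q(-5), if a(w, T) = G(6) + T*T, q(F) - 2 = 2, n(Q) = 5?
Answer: 23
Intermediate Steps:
q(F) = 4 (q(F) = 2 + 2 = 4)
G(L) = -L
a(w, T) = -6 + T² (a(w, T) = -1*6 + T*T = -6 + T²)
(25 - 24)*a(n(-4), 5) + q(-5) = (25 - 24)*(-6 + 5²) + 4 = 1*(-6 + 25) + 4 = 1*19 + 4 = 19 + 4 = 23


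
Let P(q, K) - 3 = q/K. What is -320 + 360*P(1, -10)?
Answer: 724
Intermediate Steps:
P(q, K) = 3 + q/K
-320 + 360*P(1, -10) = -320 + 360*(3 + 1/(-10)) = -320 + 360*(3 + 1*(-⅒)) = -320 + 360*(3 - ⅒) = -320 + 360*(29/10) = -320 + 1044 = 724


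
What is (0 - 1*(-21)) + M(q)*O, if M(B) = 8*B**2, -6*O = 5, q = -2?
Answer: -17/3 ≈ -5.6667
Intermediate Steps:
O = -5/6 (O = -1/6*5 = -5/6 ≈ -0.83333)
(0 - 1*(-21)) + M(q)*O = (0 - 1*(-21)) + (8*(-2)**2)*(-5/6) = (0 + 21) + (8*4)*(-5/6) = 21 + 32*(-5/6) = 21 - 80/3 = -17/3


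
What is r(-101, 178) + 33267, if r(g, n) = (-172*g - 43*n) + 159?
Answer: 43144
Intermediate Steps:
r(g, n) = 159 - 172*g - 43*n
r(-101, 178) + 33267 = (159 - 172*(-101) - 43*178) + 33267 = (159 + 17372 - 7654) + 33267 = 9877 + 33267 = 43144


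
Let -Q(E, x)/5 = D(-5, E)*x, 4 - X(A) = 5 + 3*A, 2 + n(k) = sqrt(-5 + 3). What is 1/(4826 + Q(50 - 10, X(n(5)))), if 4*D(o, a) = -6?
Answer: 19454/94618579 + 90*I*sqrt(2)/94618579 ≈ 0.0002056 + 1.3452e-6*I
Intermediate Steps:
n(k) = -2 + I*sqrt(2) (n(k) = -2 + sqrt(-5 + 3) = -2 + sqrt(-2) = -2 + I*sqrt(2))
D(o, a) = -3/2 (D(o, a) = (1/4)*(-6) = -3/2)
X(A) = -1 - 3*A (X(A) = 4 - (5 + 3*A) = 4 + (-5 - 3*A) = -1 - 3*A)
Q(E, x) = 15*x/2 (Q(E, x) = -(-15)*x/2 = 15*x/2)
1/(4826 + Q(50 - 10, X(n(5)))) = 1/(4826 + 15*(-1 - 3*(-2 + I*sqrt(2)))/2) = 1/(4826 + 15*(-1 + (6 - 3*I*sqrt(2)))/2) = 1/(4826 + 15*(5 - 3*I*sqrt(2))/2) = 1/(4826 + (75/2 - 45*I*sqrt(2)/2)) = 1/(9727/2 - 45*I*sqrt(2)/2)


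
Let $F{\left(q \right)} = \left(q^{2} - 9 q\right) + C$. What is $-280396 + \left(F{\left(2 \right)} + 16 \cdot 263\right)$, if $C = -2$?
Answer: $-276204$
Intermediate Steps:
$F{\left(q \right)} = -2 + q^{2} - 9 q$ ($F{\left(q \right)} = \left(q^{2} - 9 q\right) - 2 = -2 + q^{2} - 9 q$)
$-280396 + \left(F{\left(2 \right)} + 16 \cdot 263\right) = -280396 + \left(\left(-2 + 2^{2} - 18\right) + 16 \cdot 263\right) = -280396 + \left(\left(-2 + 4 - 18\right) + 4208\right) = -280396 + \left(-16 + 4208\right) = -280396 + 4192 = -276204$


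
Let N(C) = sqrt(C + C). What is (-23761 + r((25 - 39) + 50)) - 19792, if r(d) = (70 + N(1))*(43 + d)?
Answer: -38023 + 79*sqrt(2) ≈ -37911.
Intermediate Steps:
N(C) = sqrt(2)*sqrt(C) (N(C) = sqrt(2*C) = sqrt(2)*sqrt(C))
r(d) = (43 + d)*(70 + sqrt(2)) (r(d) = (70 + sqrt(2)*sqrt(1))*(43 + d) = (70 + sqrt(2)*1)*(43 + d) = (70 + sqrt(2))*(43 + d) = (43 + d)*(70 + sqrt(2)))
(-23761 + r((25 - 39) + 50)) - 19792 = (-23761 + (3010 + 43*sqrt(2) + 70*((25 - 39) + 50) + ((25 - 39) + 50)*sqrt(2))) - 19792 = (-23761 + (3010 + 43*sqrt(2) + 70*(-14 + 50) + (-14 + 50)*sqrt(2))) - 19792 = (-23761 + (3010 + 43*sqrt(2) + 70*36 + 36*sqrt(2))) - 19792 = (-23761 + (3010 + 43*sqrt(2) + 2520 + 36*sqrt(2))) - 19792 = (-23761 + (5530 + 79*sqrt(2))) - 19792 = (-18231 + 79*sqrt(2)) - 19792 = -38023 + 79*sqrt(2)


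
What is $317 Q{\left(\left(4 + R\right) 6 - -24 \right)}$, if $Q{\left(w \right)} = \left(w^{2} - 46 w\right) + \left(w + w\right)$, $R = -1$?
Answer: $-26628$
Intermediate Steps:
$Q{\left(w \right)} = w^{2} - 44 w$ ($Q{\left(w \right)} = \left(w^{2} - 46 w\right) + 2 w = w^{2} - 44 w$)
$317 Q{\left(\left(4 + R\right) 6 - -24 \right)} = 317 \left(\left(4 - 1\right) 6 - -24\right) \left(-44 + \left(\left(4 - 1\right) 6 - -24\right)\right) = 317 \left(3 \cdot 6 + 24\right) \left(-44 + \left(3 \cdot 6 + 24\right)\right) = 317 \left(18 + 24\right) \left(-44 + \left(18 + 24\right)\right) = 317 \cdot 42 \left(-44 + 42\right) = 317 \cdot 42 \left(-2\right) = 317 \left(-84\right) = -26628$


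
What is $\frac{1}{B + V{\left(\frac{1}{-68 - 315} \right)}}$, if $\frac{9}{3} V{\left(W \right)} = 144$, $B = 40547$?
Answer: $\frac{1}{40595} \approx 2.4634 \cdot 10^{-5}$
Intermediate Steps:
$V{\left(W \right)} = 48$ ($V{\left(W \right)} = \frac{1}{3} \cdot 144 = 48$)
$\frac{1}{B + V{\left(\frac{1}{-68 - 315} \right)}} = \frac{1}{40547 + 48} = \frac{1}{40595}$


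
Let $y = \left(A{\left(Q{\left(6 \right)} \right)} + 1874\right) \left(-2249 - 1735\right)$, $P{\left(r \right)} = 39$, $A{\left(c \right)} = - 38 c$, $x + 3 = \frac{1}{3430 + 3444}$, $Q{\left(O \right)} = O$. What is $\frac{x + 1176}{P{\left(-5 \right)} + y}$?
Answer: $- \frac{8063203}{45077114250} \approx -0.00017888$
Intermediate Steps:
$x = - \frac{20621}{6874}$ ($x = -3 + \frac{1}{3430 + 3444} = -3 + \frac{1}{6874} = - \frac{20621}{6874} \approx -2.9999$)
$y = -6557664$ ($y = \left(\left(-38\right) 6 + 1874\right) \left(-2249 - 1735\right) = \left(-228 + 1874\right) \left(-3984\right) = 1646 \left(-3984\right) = -6557664$)
$\frac{x + 1176}{P{\left(-5 \right)} + y} = \frac{- \frac{20621}{6874} + 1176}{39 - 6557664} = \frac{8063203}{6874 \left(-6557625\right)} = \frac{8063203}{6874} \left(- \frac{1}{6557625}\right) = - \frac{8063203}{45077114250}$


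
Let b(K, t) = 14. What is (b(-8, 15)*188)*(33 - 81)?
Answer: -126336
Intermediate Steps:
(b(-8, 15)*188)*(33 - 81) = (14*188)*(33 - 81) = 2632*(-48) = -126336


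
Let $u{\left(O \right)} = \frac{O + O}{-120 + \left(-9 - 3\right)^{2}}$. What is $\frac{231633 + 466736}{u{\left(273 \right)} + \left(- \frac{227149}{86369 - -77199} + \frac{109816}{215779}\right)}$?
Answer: $\frac{24648612236521168}{771899172405} \approx 31932.0$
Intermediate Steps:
$u{\left(O \right)} = \frac{O}{12}$ ($u{\left(O \right)} = \frac{2 O}{-120 + \left(-12\right)^{2}} = \frac{2 O}{-120 + 144} = \frac{2 O}{24} = 2 O \frac{1}{24} = \frac{O}{12}$)
$\frac{231633 + 466736}{u{\left(273 \right)} + \left(- \frac{227149}{86369 - -77199} + \frac{109816}{215779}\right)} = \frac{231633 + 466736}{\frac{1}{12} \cdot 273 + \left(- \frac{227149}{86369 - -77199} + \frac{109816}{215779}\right)} = \frac{698369}{\frac{91}{4} + \left(- \frac{227149}{86369 + 77199} + 109816 \cdot \frac{1}{215779}\right)} = \frac{698369}{\frac{91}{4} + \left(- \frac{227149}{163568} + \frac{109816}{215779}\right)} = \frac{698369}{\frac{91}{4} - \frac{31051600583}{35294539472}} = \frac{698369}{\frac{771899172405}{35294539472}} = 698369 \cdot \frac{35294539472}{771899172405} = \frac{24648612236521168}{771899172405}$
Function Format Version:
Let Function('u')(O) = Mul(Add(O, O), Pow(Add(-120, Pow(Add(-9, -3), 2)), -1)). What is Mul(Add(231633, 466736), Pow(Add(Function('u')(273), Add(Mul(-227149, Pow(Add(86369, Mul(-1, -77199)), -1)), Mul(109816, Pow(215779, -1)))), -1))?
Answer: Rational(24648612236521168, 771899172405) ≈ 31932.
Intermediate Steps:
Function('u')(O) = Mul(Rational(1, 12), O) (Function('u')(O) = Mul(Mul(2, O), Pow(Add(-120, Pow(-12, 2)), -1)) = Mul(Mul(2, O), Pow(Add(-120, 144), -1)) = Mul(Mul(2, O), Pow(24, -1)) = Mul(Mul(2, O), Rational(1, 24)) = Mul(Rational(1, 12), O))
Mul(Add(231633, 466736), Pow(Add(Function('u')(273), Add(Mul(-227149, Pow(Add(86369, Mul(-1, -77199)), -1)), Mul(109816, Pow(215779, -1)))), -1)) = Mul(Add(231633, 466736), Pow(Add(Mul(Rational(1, 12), 273), Add(Mul(-227149, Pow(Add(86369, Mul(-1, -77199)), -1)), Mul(109816, Pow(215779, -1)))), -1)) = Mul(698369, Pow(Add(Rational(91, 4), Add(Mul(-227149, Pow(Add(86369, 77199), -1)), Mul(109816, Rational(1, 215779)))), -1)) = Mul(698369, Pow(Add(Rational(91, 4), Add(Mul(-227149, Pow(163568, -1)), Rational(109816, 215779))), -1)) = Mul(698369, Pow(Add(Rational(91, 4), Add(Mul(-227149, Rational(1, 163568)), Rational(109816, 215779))), -1)) = Mul(698369, Pow(Add(Rational(91, 4), Add(Rational(-227149, 163568), Rational(109816, 215779))), -1)) = Mul(698369, Pow(Add(Rational(91, 4), Rational(-31051600583, 35294539472)), -1)) = Mul(698369, Pow(Rational(771899172405, 35294539472), -1)) = Mul(698369, Rational(35294539472, 771899172405)) = Rational(24648612236521168, 771899172405)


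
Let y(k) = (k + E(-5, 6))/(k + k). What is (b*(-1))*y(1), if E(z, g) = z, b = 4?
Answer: 8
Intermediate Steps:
y(k) = (-5 + k)/(2*k) (y(k) = (k - 5)/(k + k) = (-5 + k)/((2*k)) = (-5 + k)*(1/(2*k)) = (-5 + k)/(2*k))
(b*(-1))*y(1) = (4*(-1))*((1/2)*(-5 + 1)/1) = -2*(-4) = -4*(-2) = 8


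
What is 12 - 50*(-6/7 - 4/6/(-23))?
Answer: 25796/483 ≈ 53.408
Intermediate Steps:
12 - 50*(-6/7 - 4/6/(-23)) = 12 - 50*(-6*1/7 - 4*1/6*(-1/23)) = 12 - 50*(-6/7 - 2/3*(-1/23)) = 12 - 50*(-6/7 + 2/69) = 12 - 50*(-400/483) = 12 + 20000/483 = 25796/483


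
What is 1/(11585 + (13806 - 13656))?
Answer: 1/11735 ≈ 8.5215e-5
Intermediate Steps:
1/(11585 + (13806 - 13656)) = 1/(11585 + 150) = 1/11735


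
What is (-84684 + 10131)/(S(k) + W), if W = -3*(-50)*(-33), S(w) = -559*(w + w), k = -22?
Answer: -74553/19646 ≈ -3.7948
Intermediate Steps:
S(w) = -1118*w
W = -4950 (W = 150*(-33) = -4950)
(-84684 + 10131)/(S(k) + W) = (-84684 + 10131)/(-1118*(-22) - 4950) = -74553/(24596 - 4950) = -74553/19646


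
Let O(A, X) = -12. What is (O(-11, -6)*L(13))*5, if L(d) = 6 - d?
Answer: 420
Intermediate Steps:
(O(-11, -6)*L(13))*5 = -12*(6 - 1*13)*5 = -12*(6 - 13)*5 = -12*(-7)*5 = 84*5 = 420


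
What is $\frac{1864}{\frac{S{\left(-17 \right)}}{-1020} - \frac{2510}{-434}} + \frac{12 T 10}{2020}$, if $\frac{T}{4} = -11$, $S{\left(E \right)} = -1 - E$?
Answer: $\frac{10333330992}{32234857} \approx 320.56$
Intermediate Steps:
$T = -44$ ($T = 4 \left(-11\right) = -44$)
$\frac{1864}{\frac{S{\left(-17 \right)}}{-1020} - \frac{2510}{-434}} + \frac{12 T 10}{2020} = \frac{1864}{\frac{-1 - -17}{-1020} - \frac{2510}{-434}} + \frac{12 \left(-44\right) 10}{2020} = \frac{1864}{\left(-1 + 17\right) \left(- \frac{1}{1020}\right) - - \frac{1255}{217}} + \left(-528\right) 10 \cdot \frac{1}{2020} = \frac{1864}{16 \left(- \frac{1}{1020}\right) + \frac{1255}{217}} - \frac{264}{101} = \frac{1864}{- \frac{4}{255} + \frac{1255}{217}} - \frac{264}{101} = \frac{1864}{\frac{319157}{55335}} - \frac{264}{101} = 1864 \cdot \frac{55335}{319157} - \frac{264}{101} = \frac{103144440}{319157} - \frac{264}{101} = \frac{10333330992}{32234857}$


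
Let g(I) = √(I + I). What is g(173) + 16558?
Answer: 16558 + √346 ≈ 16577.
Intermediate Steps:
g(I) = √2*√I (g(I) = √(2*I) = √2*√I)
g(173) + 16558 = √2*√173 + 16558 = √346 + 16558 = 16558 + √346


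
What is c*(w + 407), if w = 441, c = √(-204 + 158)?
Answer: 848*I*√46 ≈ 5751.4*I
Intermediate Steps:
c = I*√46 (c = √(-46) = I*√46 ≈ 6.7823*I)
c*(w + 407) = (I*√46)*(441 + 407) = (I*√46)*848 = 848*I*√46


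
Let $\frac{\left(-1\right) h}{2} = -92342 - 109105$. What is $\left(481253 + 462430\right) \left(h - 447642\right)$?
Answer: $-42227926884$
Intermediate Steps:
$h = 402894$ ($h = - 2 \left(-92342 - 109105\right) = \left(-2\right) \left(-201447\right) = 402894$)
$\left(481253 + 462430\right) \left(h - 447642\right) = \left(481253 + 462430\right) \left(402894 - 447642\right) = 943683 \left(-44748\right) = -42227926884$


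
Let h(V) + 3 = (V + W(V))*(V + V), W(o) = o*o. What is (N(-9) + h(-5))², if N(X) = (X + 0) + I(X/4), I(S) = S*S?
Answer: 10962721/256 ≈ 42823.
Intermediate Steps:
I(S) = S²
W(o) = o²
N(X) = X + X²/16 (N(X) = (X + 0) + (X/4)² = X + (X*(¼))² = X + (X/4)² = X + X²/16)
h(V) = -3 + 2*V*(V + V²) (h(V) = -3 + (V + V²)*(V + V) = -3 + (V + V²)*(2*V) = -3 + 2*V*(V + V²))
(N(-9) + h(-5))² = ((1/16)*(-9)*(16 - 9) + (-3 + 2*(-5)² + 2*(-5)³))² = ((1/16)*(-9)*7 + (-3 + 2*25 + 2*(-125)))² = (-63/16 + (-3 + 50 - 250))² = (-63/16 - 203)² = (-3311/16)² = 10962721/256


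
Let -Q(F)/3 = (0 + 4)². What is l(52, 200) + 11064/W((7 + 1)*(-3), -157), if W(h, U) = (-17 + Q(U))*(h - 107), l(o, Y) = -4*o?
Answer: -1760056/8515 ≈ -206.70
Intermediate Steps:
Q(F) = -48 (Q(F) = -3*(0 + 4)² = -3*4² = -3*16 = -48)
W(h, U) = 6955 - 65*h (W(h, U) = (-17 - 48)*(h - 107) = -65*(-107 + h) = 6955 - 65*h)
l(52, 200) + 11064/W((7 + 1)*(-3), -157) = -4*52 + 11064/(6955 - 65*(7 + 1)*(-3)) = -208 + 11064/(6955 - 520*(-3)) = -208 + 11064/(6955 - 65*(-24)) = -208 + 11064/(6955 + 1560) = -208 + 11064/8515 = -1760056/8515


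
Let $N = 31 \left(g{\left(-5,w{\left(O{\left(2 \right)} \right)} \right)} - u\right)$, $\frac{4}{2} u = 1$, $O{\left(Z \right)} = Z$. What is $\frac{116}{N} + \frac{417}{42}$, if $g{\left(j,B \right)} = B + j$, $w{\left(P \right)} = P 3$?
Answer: $\frac{7557}{434} \approx 17.412$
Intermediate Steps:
$u = \frac{1}{2}$ ($u = \frac{1}{2} \cdot 1 = \frac{1}{2} \approx 0.5$)
$w{\left(P \right)} = 3 P$
$N = \frac{31}{2}$ ($N = 31 \left(\left(3 \cdot 2 - 5\right) - \frac{1}{2}\right) = 31 \left(\left(6 - 5\right) - \frac{1}{2}\right) = 31 \left(1 - \frac{1}{2}\right) = 31 \cdot \frac{1}{2} = \frac{31}{2} \approx 15.5$)
$\frac{116}{N} + \frac{417}{42} = \frac{116}{\frac{31}{2}} + \frac{417}{42} = 116 \cdot \frac{2}{31} + 417 \cdot \frac{1}{42} = \frac{232}{31} + \frac{139}{14} = \frac{7557}{434}$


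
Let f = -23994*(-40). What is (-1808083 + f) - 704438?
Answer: -1552761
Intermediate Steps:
f = 959760
(-1808083 + f) - 704438 = (-1808083 + 959760) - 704438 = -848323 - 704438 = -1552761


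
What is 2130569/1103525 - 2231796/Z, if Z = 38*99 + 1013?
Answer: -98106768557/210773275 ≈ -465.46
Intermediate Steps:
Z = 4775 (Z = 3762 + 1013 = 4775)
2130569/1103525 - 2231796/Z = 2130569/1103525 - 2231796/4775 = -98106768557/210773275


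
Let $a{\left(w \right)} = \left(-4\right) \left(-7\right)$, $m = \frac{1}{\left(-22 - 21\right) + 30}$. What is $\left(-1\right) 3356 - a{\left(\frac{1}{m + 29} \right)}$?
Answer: $-3384$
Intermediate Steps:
$m = - \frac{1}{13}$ ($m = \frac{1}{\left(-22 - 21\right) + 30} = \frac{1}{-43 + 30} = \frac{1}{-13} = - \frac{1}{13} \approx -0.076923$)
$a{\left(w \right)} = 28$
$\left(-1\right) 3356 - a{\left(\frac{1}{m + 29} \right)} = \left(-1\right) 3356 - 28 = -3356 - 28 = -3384$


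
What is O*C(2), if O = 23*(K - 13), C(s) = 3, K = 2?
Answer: -759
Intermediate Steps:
O = -253 (O = 23*(2 - 13) = 23*(-11) = -253)
O*C(2) = -253*3 = -759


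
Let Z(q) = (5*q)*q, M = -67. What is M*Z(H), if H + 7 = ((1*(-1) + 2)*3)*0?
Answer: -16415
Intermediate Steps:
H = -7 (H = -7 + ((1*(-1) + 2)*3)*0 = -7 + ((-1 + 2)*3)*0 = -7 + (1*3)*0 = -7 + 3*0 = -7 + 0 = -7)
Z(q) = 5*q²
M*Z(H) = -335*(-7)² = -335*49 = -67*245 = -16415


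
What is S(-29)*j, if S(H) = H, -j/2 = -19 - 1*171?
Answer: -11020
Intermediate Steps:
j = 380 (j = -2*(-19 - 1*171) = -2*(-19 - 171) = -2*(-190) = 380)
S(-29)*j = -29*380 = -11020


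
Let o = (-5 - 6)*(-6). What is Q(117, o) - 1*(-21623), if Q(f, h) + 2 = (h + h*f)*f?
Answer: 932817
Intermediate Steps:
o = 66 (o = -11*(-6) = 66)
Q(f, h) = -2 + f*(h + f*h) (Q(f, h) = -2 + (h + h*f)*f = -2 + (h + f*h)*f = -2 + f*(h + f*h))
Q(117, o) - 1*(-21623) = (-2 + 117*66 + 66*117²) - 1*(-21623) = (-2 + 7722 + 66*13689) + 21623 = (-2 + 7722 + 903474) + 21623 = 911194 + 21623 = 932817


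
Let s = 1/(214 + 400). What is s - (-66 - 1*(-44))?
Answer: 13509/614 ≈ 22.002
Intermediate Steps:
s = 1/614 ≈ 0.0016287
s - (-66 - 1*(-44)) = 1/614 - (-66 - 1*(-44)) = 1/614 - (-66 + 44) = 1/614 - 1*(-22) = 1/614 + 22 = 13509/614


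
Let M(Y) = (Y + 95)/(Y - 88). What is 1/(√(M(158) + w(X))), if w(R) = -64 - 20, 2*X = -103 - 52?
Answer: -I*√393890/5627 ≈ -0.11153*I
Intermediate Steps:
X = -155/2 (X = (-103 - 52)/2 = (½)*(-155) = -155/2 ≈ -77.500)
M(Y) = (95 + Y)/(-88 + Y)
w(R) = -84
1/(√(M(158) + w(X))) = 1/(√((95 + 158)/(-88 + 158) - 84)) = 1/(√(253/70 - 84)) = 1/(√(-5627/70)) = 1/(I*√393890/70) = -I*√393890/5627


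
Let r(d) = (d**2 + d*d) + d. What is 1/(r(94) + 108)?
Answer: 1/17874 ≈ 5.5947e-5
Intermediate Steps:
r(d) = d + 2*d**2 (r(d) = (d**2 + d**2) + d = 2*d**2 + d = d + 2*d**2)
1/(r(94) + 108) = 1/(94*(1 + 2*94) + 108) = 1/(94*(1 + 188) + 108) = 1/(94*189 + 108) = 1/(17766 + 108) = 1/17874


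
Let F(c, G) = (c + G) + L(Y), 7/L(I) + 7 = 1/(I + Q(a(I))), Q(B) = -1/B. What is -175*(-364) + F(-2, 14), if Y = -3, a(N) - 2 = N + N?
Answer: 5160595/81 ≈ 63711.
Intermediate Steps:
a(N) = 2 + 2*N (a(N) = 2 + (N + N) = 2 + 2*N)
L(I) = 7/(-7 + 1/(I - 1/(2 + 2*I)))
F(c, G) = -77/81 + G + c (F(c, G) = (c + G) + 7*(1 - 2*(-3)*(1 - 3))/(-7 + 2*(1 - 3)*(-1 + 7*(-3))) = (G + c) + 7*(1 - 2*(-3)*(-2))/(-7 + 2*(-2)*(-1 - 21)) = (G + c) + 7*(1 - 12)/(-7 + 2*(-2)*(-22)) = (G + c) + 7*(-11)/(-7 + 88) = (G + c) + 7*(-11)/81 = (G + c) + 7*(1/81)*(-11) = (G + c) - 77/81 = -77/81 + G + c)
-175*(-364) + F(-2, 14) = -175*(-364) + (-77/81 + 14 - 2) = 63700 + 895/81 = 5160595/81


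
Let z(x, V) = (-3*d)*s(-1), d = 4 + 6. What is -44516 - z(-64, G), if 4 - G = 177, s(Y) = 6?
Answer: -44336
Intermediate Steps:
d = 10
G = -173 (G = 4 - 1*177 = 4 - 177 = -173)
z(x, V) = -180 (z(x, V) = -3*10*6 = -30*6 = -180)
-44516 - z(-64, G) = -44516 - 1*(-180) = -44516 + 180 = -44336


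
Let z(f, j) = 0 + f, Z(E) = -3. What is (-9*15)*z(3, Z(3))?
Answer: -405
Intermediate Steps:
z(f, j) = f
(-9*15)*z(3, Z(3)) = -9*15*3 = -135*3 = -405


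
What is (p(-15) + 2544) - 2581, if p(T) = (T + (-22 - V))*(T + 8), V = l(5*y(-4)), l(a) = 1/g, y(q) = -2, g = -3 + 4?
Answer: 229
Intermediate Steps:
g = 1
l(a) = 1 (l(a) = 1/1 = 1)
V = 1
p(T) = (-23 + T)*(8 + T) (p(T) = (T + (-22 - 1*1))*(T + 8) = (T + (-22 - 1))*(8 + T) = (T - 23)*(8 + T) = (-23 + T)*(8 + T))
(p(-15) + 2544) - 2581 = ((-184 + (-15)² - 15*(-15)) + 2544) - 2581 = ((-184 + 225 + 225) + 2544) - 2581 = (266 + 2544) - 2581 = 2810 - 2581 = 229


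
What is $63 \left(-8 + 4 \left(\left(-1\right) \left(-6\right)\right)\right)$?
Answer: $1008$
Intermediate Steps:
$63 \left(-8 + 4 \left(\left(-1\right) \left(-6\right)\right)\right) = 63 \left(-8 + 4 \cdot 6\right) = 63 \left(-8 + 24\right) = 63 \cdot 16 = 1008$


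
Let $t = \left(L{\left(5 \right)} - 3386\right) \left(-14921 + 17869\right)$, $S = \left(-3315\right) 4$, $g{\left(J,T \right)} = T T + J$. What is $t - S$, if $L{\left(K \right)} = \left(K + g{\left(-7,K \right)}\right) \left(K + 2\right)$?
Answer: $-9494040$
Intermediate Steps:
$g{\left(J,T \right)} = J + T^{2}$ ($g{\left(J,T \right)} = T^{2} + J = J + T^{2}$)
$L{\left(K \right)} = \left(2 + K\right) \left(-7 + K + K^{2}\right)$ ($L{\left(K \right)} = \left(K + \left(-7 + K^{2}\right)\right) \left(K + 2\right) = \left(-7 + K + K^{2}\right) \left(2 + K\right) = \left(2 + K\right) \left(-7 + K + K^{2}\right)$)
$S = -13260$
$t = -9507300$ ($t = \left(\left(-14 + 5^{3} - 25 + 3 \cdot 5^{2}\right) - 3386\right) \left(-14921 + 17869\right) = \left(\left(-14 + 125 - 25 + 3 \cdot 25\right) - 3386\right) 2948 = \left(\left(-14 + 125 - 25 + 75\right) - 3386\right) 2948 = \left(161 - 3386\right) 2948 = \left(-3225\right) 2948 = -9507300$)
$t - S = -9507300 - -13260 = -9507300 + 13260 = -9494040$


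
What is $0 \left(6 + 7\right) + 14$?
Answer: $14$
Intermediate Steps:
$0 \left(6 + 7\right) + 14 = 0 \cdot 13 + 14 = 0 + 14 = 14$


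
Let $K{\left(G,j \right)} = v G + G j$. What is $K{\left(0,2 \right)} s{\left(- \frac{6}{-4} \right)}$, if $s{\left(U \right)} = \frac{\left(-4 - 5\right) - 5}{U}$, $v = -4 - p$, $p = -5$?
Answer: $0$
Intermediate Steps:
$v = 1$ ($v = -4 - -5 = -4 + 5 = 1$)
$K{\left(G,j \right)} = G + G j$ ($K{\left(G,j \right)} = 1 G + G j = G + G j$)
$s{\left(U \right)} = - \frac{14}{U}$ ($s{\left(U \right)} = \frac{-9 - 5}{U} = - \frac{14}{U}$)
$K{\left(0,2 \right)} s{\left(- \frac{6}{-4} \right)} = 0 \left(1 + 2\right) \left(- \frac{14}{\left(-6\right) \frac{1}{-4}}\right) = 0 \cdot 3 \left(- \frac{14}{\left(-6\right) \left(- \frac{1}{4}\right)}\right) = 0 \left(- \frac{14}{\frac{3}{2}}\right) = 0 \left(\left(-14\right) \frac{2}{3}\right) = 0 \left(- \frac{28}{3}\right) = 0$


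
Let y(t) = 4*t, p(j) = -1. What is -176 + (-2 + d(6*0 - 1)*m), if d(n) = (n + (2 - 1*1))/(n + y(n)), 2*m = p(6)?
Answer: -178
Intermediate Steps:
m = -½ (m = (½)*(-1) = -½ ≈ -0.50000)
d(n) = (1 + n)/(5*n) (d(n) = (n + (2 - 1*1))/(n + 4*n) = (n + (2 - 1))/((5*n)) = (n + 1)*(1/(5*n)) = (1 + n)*(1/(5*n)) = (1 + n)/(5*n))
-176 + (-2 + d(6*0 - 1)*m) = -176 + (-2 + ((1 + (6*0 - 1))/(5*(6*0 - 1)))*(-½)) = -176 + (-2 + ((1 + (0 - 1))/(5*(0 - 1)))*(-½)) = -176 + (-2 + ((⅕)*(1 - 1)/(-1))*(-½)) = -176 + (-2 + ((⅕)*(-1)*0)*(-½)) = -176 + (-2 + 0*(-½)) = -176 + (-2 + 0) = -176 - 2 = -178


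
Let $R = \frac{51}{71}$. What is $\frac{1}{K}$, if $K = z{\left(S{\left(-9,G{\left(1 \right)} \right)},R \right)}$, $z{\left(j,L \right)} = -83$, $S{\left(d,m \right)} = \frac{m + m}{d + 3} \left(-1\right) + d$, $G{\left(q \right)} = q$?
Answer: $- \frac{1}{83} \approx -0.012048$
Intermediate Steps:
$S{\left(d,m \right)} = d - \frac{2 m}{3 + d}$ ($S{\left(d,m \right)} = \frac{2 m}{3 + d} \left(-1\right) + d = - \frac{2 m}{3 + d} + d = d - \frac{2 m}{3 + d}$)
$R = \frac{51}{71}$ ($R = 51 \cdot \frac{1}{71} = \frac{51}{71} \approx 0.71831$)
$K = -83$
$\frac{1}{K} = \frac{1}{-83} = - \frac{1}{83}$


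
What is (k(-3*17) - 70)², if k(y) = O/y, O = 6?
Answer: 1420864/289 ≈ 4916.5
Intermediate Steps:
k(y) = 6/y
(k(-3*17) - 70)² = (6/((-3*17)) - 70)² = (6/(-51) - 70)² = (6*(-1/51) - 70)² = (-2/17 - 70)² = (-1192/17)² = 1420864/289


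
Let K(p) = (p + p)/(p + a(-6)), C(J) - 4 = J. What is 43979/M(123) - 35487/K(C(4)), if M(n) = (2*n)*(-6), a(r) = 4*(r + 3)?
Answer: 3262681/369 ≈ 8842.0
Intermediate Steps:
C(J) = 4 + J
a(r) = 12 + 4*r (a(r) = 4*(3 + r) = 12 + 4*r)
M(n) = -12*n
K(p) = 2*p/(-12 + p) (K(p) = (p + p)/(p + (12 + 4*(-6))) = (2*p)/(p + (12 - 24)) = (2*p)/(p - 12) = (2*p)/(-12 + p) = 2*p/(-12 + p))
43979/M(123) - 35487/K(C(4)) = 43979/((-12*123)) - 35487*(-12 + (4 + 4))/(2*(4 + 4)) = 43979/(-1476) - 35487/(2*8/(-12 + 8)) = 43979*(-1/1476) - 35487/(2*8/(-4)) = -43979/1476 - 35487/(2*8*(-¼)) = -43979/1476 - 35487/(-4) = -43979/1476 - 35487*(-¼) = -43979/1476 + 35487/4 = 3262681/369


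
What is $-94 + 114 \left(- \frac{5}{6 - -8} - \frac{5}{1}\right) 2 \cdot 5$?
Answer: $- \frac{43408}{7} \approx -6201.1$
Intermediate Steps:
$-94 + 114 \left(- \frac{5}{6 - -8} - \frac{5}{1}\right) 2 \cdot 5 = -94 + 114 \left(- \frac{5}{6 + 8} - 5\right) 2 \cdot 5 = -94 + 114 \left(- \frac{5}{14} - 5\right) 2 \cdot 5 = -94 + 114 \left(- \frac{75}{14}\right) 2 \cdot 5 = -94 + 114 \left(\left(- \frac{75}{7}\right) 5\right) = -94 + 114 \left(- \frac{375}{7}\right) = -94 - \frac{42750}{7} = - \frac{43408}{7}$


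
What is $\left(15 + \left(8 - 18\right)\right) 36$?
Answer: $180$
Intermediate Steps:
$\left(15 + \left(8 - 18\right)\right) 36 = \left(15 - 10\right) 36 = 5 \cdot 36 = 180$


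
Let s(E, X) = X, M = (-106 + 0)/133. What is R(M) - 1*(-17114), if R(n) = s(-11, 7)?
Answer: 17121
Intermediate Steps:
M = -106/133 (M = -106*1/133 = -106/133 ≈ -0.79699)
R(n) = 7
R(M) - 1*(-17114) = 7 - 1*(-17114) = 7 + 17114 = 17121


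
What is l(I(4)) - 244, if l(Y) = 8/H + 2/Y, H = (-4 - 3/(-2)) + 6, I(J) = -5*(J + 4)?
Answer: -33847/140 ≈ -241.76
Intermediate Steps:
I(J) = -20 - 5*J (I(J) = -5*(4 + J) = -20 - 5*J)
H = 7/2 (H = (-4 - 3*(-½)) + 6 = (-4 + 3/2) + 6 = -5/2 + 6 = 7/2 ≈ 3.5000)
l(Y) = 16/7 + 2/Y (l(Y) = 8/(7/2) + 2/Y = 8*(2/7) + 2/Y = 16/7 + 2/Y)
l(I(4)) - 244 = (16/7 + 2/(-20 - 5*4)) - 244 = (16/7 + 2/(-20 - 20)) - 244 = (16/7 + 2/(-40)) - 244 = (16/7 + 2*(-1/40)) - 244 = (16/7 - 1/20) - 244 = 313/140 - 244 = -33847/140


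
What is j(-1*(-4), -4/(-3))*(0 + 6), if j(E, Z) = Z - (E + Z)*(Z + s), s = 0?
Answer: -104/3 ≈ -34.667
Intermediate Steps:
j(E, Z) = Z - Z*(E + Z) (j(E, Z) = Z - (E + Z)*(Z + 0) = Z - (E + Z)*Z = Z - Z*(E + Z))
j(-1*(-4), -4/(-3))*(0 + 6) = ((-4/(-3))*(1 - (-1)*(-4) - (-4)/(-3)))*(0 + 6) = ((-4*(-⅓))*(1 - 1*4 - (-4)*(-1)/3))*6 = (4*(1 - 4 - 1*4/3)/3)*6 = (4*(1 - 4 - 4/3)/3)*6 = ((4/3)*(-13/3))*6 = -52/9*6 = -104/3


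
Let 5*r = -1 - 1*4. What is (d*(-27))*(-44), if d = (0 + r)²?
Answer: 1188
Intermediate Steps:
r = -1 (r = (-1 - 1*4)/5 = (-1 - 4)/5 = (⅕)*(-5) = -1)
d = 1 (d = (0 - 1)² = (-1)² = 1)
(d*(-27))*(-44) = (1*(-27))*(-44) = -27*(-44) = 1188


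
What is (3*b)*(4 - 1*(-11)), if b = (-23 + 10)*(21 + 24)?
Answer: -26325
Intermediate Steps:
b = -585 (b = -13*45 = -585)
(3*b)*(4 - 1*(-11)) = (3*(-585))*(4 - 1*(-11)) = -1755*(4 + 11) = -1755*15 = -26325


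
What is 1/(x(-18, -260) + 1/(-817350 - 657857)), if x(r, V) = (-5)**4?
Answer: 1475207/922004374 ≈ 0.0016000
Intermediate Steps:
x(r, V) = 625
1/(x(-18, -260) + 1/(-817350 - 657857)) = 1/(625 + 1/(-817350 - 657857)) = 1/(625 + 1/(-1475207)) = 1/(625 - 1/1475207) = 1/(922004374/1475207) = 1475207/922004374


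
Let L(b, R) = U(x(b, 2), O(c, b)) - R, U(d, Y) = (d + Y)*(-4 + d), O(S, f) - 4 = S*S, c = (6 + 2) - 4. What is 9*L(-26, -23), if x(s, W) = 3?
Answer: 0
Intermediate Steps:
c = 4 (c = 8 - 4 = 4)
O(S, f) = 4 + S**2 (O(S, f) = 4 + S*S = 4 + S**2)
U(d, Y) = (-4 + d)*(Y + d) (U(d, Y) = (Y + d)*(-4 + d) = (-4 + d)*(Y + d))
L(b, R) = -23 - R (L(b, R) = (3**2 - 4*(4 + 4**2) - 4*3 + (4 + 4**2)*3) - R = (9 - 4*(4 + 16) - 12 + (4 + 16)*3) - R = (9 - 4*20 - 12 + 20*3) - R = (9 - 80 - 12 + 60) - R = -23 - R)
9*L(-26, -23) = 9*(-23 - 1*(-23)) = 9*(-23 + 23) = 9*0 = 0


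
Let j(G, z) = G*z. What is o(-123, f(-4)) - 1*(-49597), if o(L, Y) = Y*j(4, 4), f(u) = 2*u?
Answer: 49469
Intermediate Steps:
o(L, Y) = 16*Y (o(L, Y) = Y*(4*4) = Y*16 = 16*Y)
o(-123, f(-4)) - 1*(-49597) = 16*(2*(-4)) - 1*(-49597) = 16*(-8) + 49597 = -128 + 49597 = 49469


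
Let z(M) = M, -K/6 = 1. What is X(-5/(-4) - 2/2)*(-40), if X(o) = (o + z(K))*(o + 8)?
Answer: 3795/2 ≈ 1897.5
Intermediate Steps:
K = -6 (K = -6*1 = -6)
X(o) = (-6 + o)*(8 + o) (X(o) = (o - 6)*(o + 8) = (-6 + o)*(8 + o))
X(-5/(-4) - 2/2)*(-40) = (-48 + (-5/(-4) - 2/2)² + 2*(-5/(-4) - 2/2))*(-40) = (-48 + (-5*(-¼) - 2*½)² + 2*(-5*(-¼) - 2*½))*(-40) = (-48 + (5/4 - 1)² + 2*(5/4 - 1))*(-40) = (-48 + (¼)² + 2*(¼))*(-40) = (-48 + 1/16 + ½)*(-40) = -759/16*(-40) = 3795/2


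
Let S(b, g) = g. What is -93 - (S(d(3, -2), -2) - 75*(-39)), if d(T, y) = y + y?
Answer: -3016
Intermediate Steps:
d(T, y) = 2*y
-93 - (S(d(3, -2), -2) - 75*(-39)) = -93 - (-2 - 75*(-39)) = -93 - (-2 + 2925) = -93 - 1*2923 = -93 - 2923 = -3016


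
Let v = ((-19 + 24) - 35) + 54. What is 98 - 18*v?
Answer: -334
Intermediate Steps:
v = 24 (v = (5 - 35) + 54 = -30 + 54 = 24)
98 - 18*v = 98 - 18*24 = 98 - 432 = -334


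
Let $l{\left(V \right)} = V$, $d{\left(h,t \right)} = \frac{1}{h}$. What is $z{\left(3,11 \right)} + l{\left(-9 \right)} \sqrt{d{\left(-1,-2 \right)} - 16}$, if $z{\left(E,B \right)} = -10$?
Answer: $-10 - 9 i \sqrt{17} \approx -10.0 - 37.108 i$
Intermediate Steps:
$z{\left(3,11 \right)} + l{\left(-9 \right)} \sqrt{d{\left(-1,-2 \right)} - 16} = -10 - 9 \sqrt{\frac{1}{-1} - 16} = -10 - 9 \sqrt{-1 - 16} = -10 - 9 \sqrt{-17} = -10 - 9 i \sqrt{17}$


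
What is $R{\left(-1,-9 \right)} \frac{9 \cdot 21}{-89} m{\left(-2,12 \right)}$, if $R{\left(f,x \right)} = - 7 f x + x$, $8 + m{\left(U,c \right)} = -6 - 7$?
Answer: $- \frac{285768}{89} \approx -3210.9$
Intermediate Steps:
$m{\left(U,c \right)} = -21$ ($m{\left(U,c \right)} = -8 - 13 = -21$)
$R{\left(f,x \right)} = x - 7 f x$ ($R{\left(f,x \right)} = - 7 f x + x = x - 7 f x$)
$R{\left(-1,-9 \right)} \frac{9 \cdot 21}{-89} m{\left(-2,12 \right)} = - 9 \left(1 - -7\right) \frac{9 \cdot 21}{-89} \left(-21\right) = - 9 \left(1 + 7\right) 189 \left(- \frac{1}{89}\right) \left(-21\right) = \left(-9\right) 8 \left(- \frac{189}{89}\right) \left(-21\right) = \left(-72\right) \left(- \frac{189}{89}\right) \left(-21\right) = \frac{13608}{89} \left(-21\right) = - \frac{285768}{89}$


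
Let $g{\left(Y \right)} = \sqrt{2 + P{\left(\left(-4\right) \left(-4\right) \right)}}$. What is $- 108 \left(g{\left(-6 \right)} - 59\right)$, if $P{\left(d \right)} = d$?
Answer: $6372 - 324 \sqrt{2} \approx 5913.8$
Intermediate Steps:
$g{\left(Y \right)} = 3 \sqrt{2}$ ($g{\left(Y \right)} = \sqrt{2 - -16} = \sqrt{2 + 16} = \sqrt{18} = 3 \sqrt{2}$)
$- 108 \left(g{\left(-6 \right)} - 59\right) = - 108 \left(3 \sqrt{2} - 59\right) = - 108 \left(-59 + 3 \sqrt{2}\right) = 6372 - 324 \sqrt{2}$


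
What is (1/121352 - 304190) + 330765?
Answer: 3224929401/121352 ≈ 26575.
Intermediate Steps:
(1/121352 - 304190) + 330765 = -36914064879/121352 + 330765 = 3224929401/121352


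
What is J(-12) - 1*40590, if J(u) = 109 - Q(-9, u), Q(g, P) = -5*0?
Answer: -40481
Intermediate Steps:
Q(g, P) = 0
J(u) = 109 (J(u) = 109 - 1*0 = 109 + 0 = 109)
J(-12) - 1*40590 = 109 - 1*40590 = 109 - 40590 = -40481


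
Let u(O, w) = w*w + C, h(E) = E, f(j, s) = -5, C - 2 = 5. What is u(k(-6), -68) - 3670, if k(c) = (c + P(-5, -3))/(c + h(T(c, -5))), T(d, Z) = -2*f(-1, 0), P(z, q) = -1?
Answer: 961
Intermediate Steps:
C = 7 (C = 2 + 5 = 7)
T(d, Z) = 10 (T(d, Z) = -2*(-5) = 10)
k(c) = (-1 + c)/(10 + c) (k(c) = (c - 1)/(c + 10) = (-1 + c)/(10 + c))
u(O, w) = 7 + w**2 (u(O, w) = w*w + 7 = w**2 + 7 = 7 + w**2)
u(k(-6), -68) - 3670 = (7 + (-68)**2) - 3670 = (7 + 4624) - 3670 = 4631 - 3670 = 961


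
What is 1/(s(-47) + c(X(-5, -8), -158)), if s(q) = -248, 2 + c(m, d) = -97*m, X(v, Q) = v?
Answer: 1/235 ≈ 0.0042553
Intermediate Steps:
c(m, d) = -2 - 97*m
1/(s(-47) + c(X(-5, -8), -158)) = 1/(-248 + (-2 - 97*(-5))) = 1/(-248 + (-2 + 485)) = 1/(-248 + 483) = 1/235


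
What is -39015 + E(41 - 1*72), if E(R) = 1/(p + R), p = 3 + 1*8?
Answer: -780301/20 ≈ -39015.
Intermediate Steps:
p = 11 (p = 3 + 8 = 11)
E(R) = 1/(11 + R)
-39015 + E(41 - 1*72) = -39015 + 1/(11 + (41 - 1*72)) = -39015 + 1/(11 + (41 - 72)) = -39015 + 1/(11 - 31) = -39015 + 1/(-20) = -39015 - 1/20 = -780301/20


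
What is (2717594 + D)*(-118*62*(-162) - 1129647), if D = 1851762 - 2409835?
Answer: 119950593945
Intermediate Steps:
D = -558073
(2717594 + D)*(-118*62*(-162) - 1129647) = (2717594 - 558073)*(-118*62*(-162) - 1129647) = 2159521*(-7316*(-162) - 1129647) = 2159521*(1185192 - 1129647) = 2159521*55545 = 119950593945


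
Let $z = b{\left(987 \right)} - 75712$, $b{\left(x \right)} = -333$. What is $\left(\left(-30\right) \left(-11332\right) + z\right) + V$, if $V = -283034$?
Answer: $-19119$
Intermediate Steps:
$z = -76045$ ($z = -333 - 75712 = -76045$)
$\left(\left(-30\right) \left(-11332\right) + z\right) + V = \left(\left(-30\right) \left(-11332\right) - 76045\right) - 283034 = \left(339960 - 76045\right) - 283034 = 263915 - 283034 = -19119$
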